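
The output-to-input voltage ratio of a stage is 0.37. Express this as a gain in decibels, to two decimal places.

-8.64 dB

Voltage is an amplitude quantity, so gain = 20·log₁₀(V_out/V_in).
20·log₁₀(0.37) = -8.64 dB.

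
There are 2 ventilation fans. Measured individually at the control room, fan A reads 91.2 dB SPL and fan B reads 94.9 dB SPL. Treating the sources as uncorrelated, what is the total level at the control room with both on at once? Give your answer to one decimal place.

96.4 dB SPL

Uncorrelated sources add in intensity (power), not in dB.
L_total = 10·log₁₀(10^(91.2/10) + 10^(94.9/10)) = 10·log₁₀(4409000000) = 96.4 dB SPL.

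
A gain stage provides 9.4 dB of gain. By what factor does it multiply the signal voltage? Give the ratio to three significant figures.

2.95

Voltage ratio = 10^(dB/20).
10^(9.4/20) = 10^(0.4700) = 2.95.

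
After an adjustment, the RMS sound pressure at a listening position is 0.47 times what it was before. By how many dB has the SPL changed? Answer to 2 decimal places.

Sound pressure is an amplitude quantity: ΔL = 20·log₁₀(p₂/p₁).
20·log₁₀(0.47) = -6.56 dB.

-6.56 dB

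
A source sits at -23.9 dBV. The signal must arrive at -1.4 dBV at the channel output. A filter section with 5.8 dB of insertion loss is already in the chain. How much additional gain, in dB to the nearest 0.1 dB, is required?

The required make-up gain is the shortfall in the dB sum.
G = -1.4 − (-23.9) + 5.8 = 28.3 dB.

28.3 dB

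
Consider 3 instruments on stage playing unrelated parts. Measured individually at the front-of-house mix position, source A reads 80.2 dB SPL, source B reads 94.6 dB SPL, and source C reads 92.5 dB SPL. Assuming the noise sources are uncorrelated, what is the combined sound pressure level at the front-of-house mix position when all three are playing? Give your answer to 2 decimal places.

Uncorrelated sources add in intensity (power), not in dB.
L_total = 10·log₁₀(10^(80.2/10) + 10^(94.6/10) + 10^(92.5/10)) = 10·log₁₀(4767000000) = 96.78 dB SPL.

96.78 dB SPL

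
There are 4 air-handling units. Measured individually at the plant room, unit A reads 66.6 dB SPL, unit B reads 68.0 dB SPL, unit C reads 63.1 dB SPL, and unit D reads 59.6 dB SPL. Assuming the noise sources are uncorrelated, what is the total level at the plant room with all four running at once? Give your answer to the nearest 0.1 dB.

Incoherent sources sum as intensities:
L_total = 10·log₁₀(10^(66.6/10) + 10^(68.0/10) + 10^(63.1/10) + 10^(59.6/10)) = 10·log₁₀(13830000) = 71.4 dB SPL.

71.4 dB SPL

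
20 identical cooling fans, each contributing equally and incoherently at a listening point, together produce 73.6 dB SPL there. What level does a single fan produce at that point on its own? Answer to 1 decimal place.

60.6 dB SPL

20 equal incoherent sources add 10·log₁₀(20) = 13.01 dB over one source.
L_one = 73.6 − 13.01 = 60.6 dB SPL.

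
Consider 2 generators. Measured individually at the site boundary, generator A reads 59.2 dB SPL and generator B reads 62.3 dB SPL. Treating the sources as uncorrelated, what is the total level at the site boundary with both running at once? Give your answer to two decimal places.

Uncorrelated sources add in intensity (power), not in dB.
L_total = 10·log₁₀(10^(59.2/10) + 10^(62.3/10)) = 10·log₁₀(2530000) = 64.03 dB SPL.

64.03 dB SPL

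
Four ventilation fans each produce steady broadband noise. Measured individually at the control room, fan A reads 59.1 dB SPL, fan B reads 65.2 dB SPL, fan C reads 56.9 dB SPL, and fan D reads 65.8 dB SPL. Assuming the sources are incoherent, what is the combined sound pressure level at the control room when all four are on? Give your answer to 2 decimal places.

Add the sources as powers (linear), then convert back to dB:
L_total = 10·log₁₀(10^(59.1/10) + 10^(65.2/10) + 10^(56.9/10) + 10^(65.8/10)) = 10·log₁₀(8416000) = 69.25 dB SPL.

69.25 dB SPL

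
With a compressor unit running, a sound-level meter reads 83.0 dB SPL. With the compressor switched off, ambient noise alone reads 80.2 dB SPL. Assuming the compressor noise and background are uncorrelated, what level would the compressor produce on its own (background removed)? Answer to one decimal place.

Subtract intensities: L_src = 10·log₁₀(10^(L_total/10) − 10^(L_bg/10)).
L_src = 10·log₁₀(10^(83.0/10) − 10^(80.2/10)) = 10·log₁₀(94810000) = 79.8 dB SPL.

79.8 dB SPL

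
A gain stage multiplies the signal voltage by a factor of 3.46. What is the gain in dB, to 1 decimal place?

10.8 dB

Voltage ratio → dB uses the 20·log₁₀ form:
20·log₁₀(3.46) = 10.8 dB.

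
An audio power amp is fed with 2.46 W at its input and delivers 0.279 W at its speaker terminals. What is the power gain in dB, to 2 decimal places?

-9.45 dB

Power ratio → dB uses the 10·log₁₀ form:
10·log₁₀(0.279/2.46) = 10·log₁₀(0.1134) = -9.45 dB.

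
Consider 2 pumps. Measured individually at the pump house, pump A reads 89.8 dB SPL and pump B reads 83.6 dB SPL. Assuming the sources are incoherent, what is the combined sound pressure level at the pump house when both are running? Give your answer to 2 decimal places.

90.73 dB SPL

Incoherent sources sum as intensities:
L_total = 10·log₁₀(10^(89.8/10) + 10^(83.6/10)) = 10·log₁₀(1184000000) = 90.73 dB SPL.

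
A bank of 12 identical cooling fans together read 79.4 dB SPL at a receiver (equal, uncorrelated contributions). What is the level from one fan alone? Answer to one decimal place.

68.6 dB SPL

12 equal incoherent sources add 10·log₁₀(12) = 10.79 dB over one source.
L_one = 79.4 − 10.79 = 68.6 dB SPL.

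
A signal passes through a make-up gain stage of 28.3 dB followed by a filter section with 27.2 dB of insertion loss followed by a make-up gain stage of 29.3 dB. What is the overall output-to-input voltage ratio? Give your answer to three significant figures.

Net gain = 28.3 + (−27.2) + 29.3 = 30.4 dB.
Voltage ratio = 10^(30.4/20) = 33.1.

33.1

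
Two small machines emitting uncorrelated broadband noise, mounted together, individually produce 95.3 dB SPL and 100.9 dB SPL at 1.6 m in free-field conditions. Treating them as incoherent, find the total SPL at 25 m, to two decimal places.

Combined at 1.6 m: 10·log₁₀(10^(95.3/10)+10^(100.9/10)) = 101.957 dB SPL.
Then apply −20·log₁₀(25/1.6) = -23.876 dB → 78.08 dB SPL.

78.08 dB SPL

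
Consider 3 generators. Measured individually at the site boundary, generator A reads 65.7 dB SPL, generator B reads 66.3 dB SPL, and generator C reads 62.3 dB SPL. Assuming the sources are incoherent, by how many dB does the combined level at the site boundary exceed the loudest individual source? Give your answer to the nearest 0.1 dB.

Incoherent sources sum as intensities:
L_total = 10·log₁₀(10^(65.7/10) + 10^(66.3/10) + 10^(62.3/10)) = 69.86 dB SPL.
Excess over the loudest (66.3 dB): 69.86 − 66.3 = 3.6 dB.

3.6 dB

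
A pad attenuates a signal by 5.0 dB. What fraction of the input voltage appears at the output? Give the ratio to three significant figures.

Voltage ratio = 10^(dB/20).
10^(-5.0/20) = 10^(-0.2500) = 0.562.

0.562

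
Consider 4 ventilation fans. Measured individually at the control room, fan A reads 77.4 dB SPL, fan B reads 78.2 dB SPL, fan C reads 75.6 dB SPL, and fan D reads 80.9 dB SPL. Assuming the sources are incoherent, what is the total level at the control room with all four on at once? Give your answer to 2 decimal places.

84.48 dB SPL

Incoherent sources sum as intensities:
L_total = 10·log₁₀(10^(77.4/10) + 10^(78.2/10) + 10^(75.6/10) + 10^(80.9/10)) = 10·log₁₀(280400000) = 84.48 dB SPL.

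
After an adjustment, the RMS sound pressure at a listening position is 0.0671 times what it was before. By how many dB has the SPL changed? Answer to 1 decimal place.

-23.5 dB

Sound pressure is an amplitude quantity: ΔL = 20·log₁₀(p₂/p₁).
20·log₁₀(0.0671) = -23.5 dB.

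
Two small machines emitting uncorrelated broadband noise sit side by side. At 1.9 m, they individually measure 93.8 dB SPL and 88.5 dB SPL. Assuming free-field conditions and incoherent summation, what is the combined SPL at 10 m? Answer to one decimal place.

Combined at 1.9 m: 10·log₁₀(10^(93.8/10)+10^(88.5/10)) = 94.92 dB SPL.
Then apply −20·log₁₀(10/1.9) = -14.42 dB → 80.5 dB SPL.

80.5 dB SPL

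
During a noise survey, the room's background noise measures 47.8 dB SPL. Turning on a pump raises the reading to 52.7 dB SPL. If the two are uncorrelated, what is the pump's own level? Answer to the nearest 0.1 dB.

51.0 dB SPL

Background correction is a power subtraction:
L_src = 10·log₁₀(10^(52.7/10) − 10^(47.8/10)) = 10·log₁₀(126000) = 51.0 dB SPL.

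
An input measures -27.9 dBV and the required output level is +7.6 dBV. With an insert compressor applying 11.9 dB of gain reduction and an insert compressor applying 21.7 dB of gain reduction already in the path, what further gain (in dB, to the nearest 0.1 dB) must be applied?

69.1 dB

The required make-up gain is the shortfall in the dB sum.
G = +7.6 − (-27.9) + 11.9 + 21.7 = 69.1 dB.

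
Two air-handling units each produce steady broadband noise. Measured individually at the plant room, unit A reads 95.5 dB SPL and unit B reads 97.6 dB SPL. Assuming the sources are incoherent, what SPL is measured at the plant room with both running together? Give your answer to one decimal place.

Add the sources as powers (linear), then convert back to dB:
L_total = 10·log₁₀(10^(95.5/10) + 10^(97.6/10)) = 10·log₁₀(9303000000) = 99.7 dB SPL.

99.7 dB SPL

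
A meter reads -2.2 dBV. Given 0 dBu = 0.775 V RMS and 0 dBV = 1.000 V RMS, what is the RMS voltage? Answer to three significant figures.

V = 1.000 V × 10^(-2.2/20).
= 1.000 × 0.7762 = 0.776 V.

0.776 V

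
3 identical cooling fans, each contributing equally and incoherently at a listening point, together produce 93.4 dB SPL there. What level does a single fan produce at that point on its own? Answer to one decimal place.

88.6 dB SPL

3 equal incoherent sources add 10·log₁₀(3) = 4.77 dB over one source.
L_one = 93.4 − 4.77 = 88.6 dB SPL.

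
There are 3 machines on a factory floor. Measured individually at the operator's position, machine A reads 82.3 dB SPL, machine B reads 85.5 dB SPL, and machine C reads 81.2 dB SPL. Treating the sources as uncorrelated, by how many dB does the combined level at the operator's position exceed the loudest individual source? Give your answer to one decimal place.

2.7 dB

Incoherent sources sum as intensities:
L_total = 10·log₁₀(10^(82.3/10) + 10^(85.5/10) + 10^(81.2/10)) = 88.17 dB SPL.
Excess over the loudest (85.5 dB): 88.17 − 85.5 = 2.7 dB.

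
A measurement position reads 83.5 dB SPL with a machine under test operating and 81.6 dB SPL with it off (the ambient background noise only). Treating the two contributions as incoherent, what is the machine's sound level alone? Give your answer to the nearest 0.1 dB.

Background correction is a power subtraction:
L_src = 10·log₁₀(10^(83.5/10) − 10^(81.6/10)) = 10·log₁₀(79330000) = 79.0 dB SPL.

79.0 dB SPL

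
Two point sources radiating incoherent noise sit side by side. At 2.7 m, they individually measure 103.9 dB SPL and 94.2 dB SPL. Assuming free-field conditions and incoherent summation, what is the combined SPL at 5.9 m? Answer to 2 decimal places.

97.55 dB SPL

Combined at 2.7 m: 10·log₁₀(10^(103.9/10)+10^(94.2/10)) = 104.342 dB SPL.
Then apply −20·log₁₀(5.9/2.7) = -6.790 dB → 97.55 dB SPL.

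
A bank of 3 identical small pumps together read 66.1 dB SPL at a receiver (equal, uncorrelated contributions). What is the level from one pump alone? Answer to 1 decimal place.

3 equal incoherent sources add 10·log₁₀(3) = 4.77 dB over one source.
L_one = 66.1 − 4.77 = 61.3 dB SPL.

61.3 dB SPL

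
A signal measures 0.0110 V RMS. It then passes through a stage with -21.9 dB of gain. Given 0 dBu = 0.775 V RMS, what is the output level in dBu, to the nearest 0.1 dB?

Input level: 20·log₁₀(0.0110/0.775) = -36.96 dBu.
Output: -36.96 − 21.9 = -58.9 dBu.

-58.9 dBu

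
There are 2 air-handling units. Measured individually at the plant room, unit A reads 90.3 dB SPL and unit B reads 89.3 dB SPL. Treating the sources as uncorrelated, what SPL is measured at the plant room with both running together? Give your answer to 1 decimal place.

Uncorrelated sources add in intensity (power), not in dB.
L_total = 10·log₁₀(10^(90.3/10) + 10^(89.3/10)) = 10·log₁₀(1923000000) = 92.8 dB SPL.

92.8 dB SPL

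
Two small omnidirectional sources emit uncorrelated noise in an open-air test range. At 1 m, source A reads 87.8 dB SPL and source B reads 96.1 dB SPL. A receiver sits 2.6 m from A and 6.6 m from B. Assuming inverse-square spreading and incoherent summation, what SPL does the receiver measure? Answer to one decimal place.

At the listener: L_A = 87.8 − 20·log₁₀(2.6) = 79.50 dB; L_B = 96.1 − 20·log₁₀(6.6) = 79.71 dB.
Combined: 10·log₁₀(10^(79.50/10)+10^(79.71/10)) = 82.6 dB SPL.

82.6 dB SPL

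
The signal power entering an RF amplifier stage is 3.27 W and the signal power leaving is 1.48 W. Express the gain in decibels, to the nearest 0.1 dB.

For a power ratio, dB = 10·log₁₀(P₂/P₁).
10·log₁₀(1.48/3.27) = 10·log₁₀(0.4526) = -3.4 dB.

-3.4 dB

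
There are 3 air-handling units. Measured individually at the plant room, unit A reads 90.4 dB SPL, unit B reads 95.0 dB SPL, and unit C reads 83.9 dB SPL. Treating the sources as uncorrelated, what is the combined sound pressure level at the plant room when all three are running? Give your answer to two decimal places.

Add the sources as powers (linear), then convert back to dB:
L_total = 10·log₁₀(10^(90.4/10) + 10^(95.0/10) + 10^(83.9/10)) = 10·log₁₀(4504000000) = 96.54 dB SPL.

96.54 dB SPL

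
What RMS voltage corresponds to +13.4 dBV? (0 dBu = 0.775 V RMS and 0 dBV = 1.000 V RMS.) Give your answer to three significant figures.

V = 1.000 V × 10^(+13.4/20).
= 1.000 × 4.677 = 4.68 V.

4.68 V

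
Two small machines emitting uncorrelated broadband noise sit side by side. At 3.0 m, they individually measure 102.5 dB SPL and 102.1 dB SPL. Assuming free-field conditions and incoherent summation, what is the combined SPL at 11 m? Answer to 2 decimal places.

Combined at 3.0 m: 10·log₁₀(10^(102.5/10)+10^(102.1/10)) = 105.315 dB SPL.
Then apply −20·log₁₀(11/3.0) = -11.285 dB → 94.03 dB SPL.

94.03 dB SPL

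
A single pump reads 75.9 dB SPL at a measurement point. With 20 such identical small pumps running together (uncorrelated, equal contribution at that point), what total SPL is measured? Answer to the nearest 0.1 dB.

88.9 dB SPL

20 equal incoherent sources raise the level by 10·log₁₀(20) = 13.01 dB.
L_total = 75.9 + 13.01 = 88.9 dB SPL.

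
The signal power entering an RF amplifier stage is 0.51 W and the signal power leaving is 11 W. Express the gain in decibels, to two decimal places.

13.34 dB

Power is a power quantity, so gain = 10·log₁₀(P_out/P_in).
10·log₁₀(11/0.51) = 10·log₁₀(21.57) = 13.34 dB.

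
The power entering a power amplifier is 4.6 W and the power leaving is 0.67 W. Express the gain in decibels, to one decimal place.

-8.4 dB

Power is a power quantity, so gain = 10·log₁₀(P_out/P_in).
10·log₁₀(0.67/4.6) = 10·log₁₀(0.1457) = -8.4 dB.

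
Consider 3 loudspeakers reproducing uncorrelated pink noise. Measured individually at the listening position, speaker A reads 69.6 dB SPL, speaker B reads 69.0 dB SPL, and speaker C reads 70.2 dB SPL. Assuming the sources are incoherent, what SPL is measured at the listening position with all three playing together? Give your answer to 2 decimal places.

Uncorrelated sources add in intensity (power), not in dB.
L_total = 10·log₁₀(10^(69.6/10) + 10^(69.0/10) + 10^(70.2/10)) = 10·log₁₀(27530000) = 74.40 dB SPL.

74.40 dB SPL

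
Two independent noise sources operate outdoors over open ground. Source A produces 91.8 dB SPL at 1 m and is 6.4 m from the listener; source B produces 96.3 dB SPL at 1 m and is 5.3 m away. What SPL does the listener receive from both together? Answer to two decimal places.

82.76 dB SPL

At the listener: L_A = 91.8 − 20·log₁₀(6.4) = 75.676 dB; L_B = 96.3 − 20·log₁₀(5.3) = 81.814 dB.
Combined: 10·log₁₀(10^(75.676/10)+10^(81.814/10)) = 82.76 dB SPL.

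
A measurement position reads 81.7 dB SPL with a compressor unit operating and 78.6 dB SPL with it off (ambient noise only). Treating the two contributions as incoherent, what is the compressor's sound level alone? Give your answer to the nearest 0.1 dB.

Remove the background by subtracting linear intensities:
L_src = 10·log₁₀(10^(81.7/10) − 10^(78.6/10)) = 10·log₁₀(75470000) = 78.8 dB SPL.

78.8 dB SPL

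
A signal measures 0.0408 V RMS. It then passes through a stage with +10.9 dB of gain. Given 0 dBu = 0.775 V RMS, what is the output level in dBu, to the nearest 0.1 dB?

Input level: 20·log₁₀(0.0408/0.775) = -25.57 dBu.
Output: -25.57 + 10.9 = -14.7 dBu.

-14.7 dBu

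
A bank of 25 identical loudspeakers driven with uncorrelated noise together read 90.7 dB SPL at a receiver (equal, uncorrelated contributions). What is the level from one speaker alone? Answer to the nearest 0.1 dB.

76.7 dB SPL

25 equal incoherent sources add 10·log₁₀(25) = 13.98 dB over one source.
L_one = 90.7 − 13.98 = 76.7 dB SPL.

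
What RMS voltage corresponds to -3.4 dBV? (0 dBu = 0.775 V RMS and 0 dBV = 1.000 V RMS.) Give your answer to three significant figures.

V = 1.000 V × 10^(-3.4/20).
= 1.000 × 0.6761 = 0.676 V.

0.676 V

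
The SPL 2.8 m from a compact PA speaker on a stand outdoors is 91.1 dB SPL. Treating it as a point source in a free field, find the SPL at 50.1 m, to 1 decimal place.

Free-field point source: level drops by 20·log₁₀ of the distance ratio.
ΔL = −20·log₁₀(50.1/2.8) = -25.05 dB, so L₂ = 91.1 + (-25.05) = 66.0 dB SPL.

66.0 dB SPL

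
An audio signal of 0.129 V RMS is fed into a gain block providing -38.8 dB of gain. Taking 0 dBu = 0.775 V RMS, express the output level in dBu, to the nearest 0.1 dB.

-54.4 dBu

Input level: 20·log₁₀(0.129/0.775) = -15.57 dBu.
Output: -15.57 − 38.8 = -54.4 dBu.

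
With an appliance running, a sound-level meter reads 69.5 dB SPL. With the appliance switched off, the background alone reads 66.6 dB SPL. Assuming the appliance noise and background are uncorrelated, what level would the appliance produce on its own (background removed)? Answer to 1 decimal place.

66.4 dB SPL

Subtract intensities: L_src = 10·log₁₀(10^(L_total/10) − 10^(L_bg/10)).
L_src = 10·log₁₀(10^(69.5/10) − 10^(66.6/10)) = 10·log₁₀(4342000) = 66.4 dB SPL.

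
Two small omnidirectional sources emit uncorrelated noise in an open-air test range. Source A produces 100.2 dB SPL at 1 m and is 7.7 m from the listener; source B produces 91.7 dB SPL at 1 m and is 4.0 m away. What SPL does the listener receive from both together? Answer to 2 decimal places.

At the listener: L_A = 100.2 − 20·log₁₀(7.7) = 82.470 dB; L_B = 91.7 − 20·log₁₀(4.0) = 79.659 dB.
Combined: 10·log₁₀(10^(82.470/10)+10^(79.659/10)) = 84.30 dB SPL.

84.30 dB SPL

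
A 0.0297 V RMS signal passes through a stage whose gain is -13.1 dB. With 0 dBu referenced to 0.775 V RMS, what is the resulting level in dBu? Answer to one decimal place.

-41.4 dBu

Input level: 20·log₁₀(0.0297/0.775) = -28.33 dBu.
Output: -28.33 − 13.1 = -41.4 dBu.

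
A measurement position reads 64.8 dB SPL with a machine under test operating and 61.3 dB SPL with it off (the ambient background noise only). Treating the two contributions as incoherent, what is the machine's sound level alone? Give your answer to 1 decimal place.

62.2 dB SPL

Background correction is a power subtraction:
L_src = 10·log₁₀(10^(64.8/10) − 10^(61.3/10)) = 10·log₁₀(1671000) = 62.2 dB SPL.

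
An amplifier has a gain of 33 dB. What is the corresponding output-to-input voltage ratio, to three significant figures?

44.7

Voltage ratio = 10^(dB/20).
10^(33/20) = 10^(1.650) = 44.7.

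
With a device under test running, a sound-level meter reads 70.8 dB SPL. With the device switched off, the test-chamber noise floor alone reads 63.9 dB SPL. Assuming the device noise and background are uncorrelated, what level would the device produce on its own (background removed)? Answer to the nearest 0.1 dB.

Subtract intensities: L_src = 10·log₁₀(10^(L_total/10) − 10^(L_bg/10)).
L_src = 10·log₁₀(10^(70.8/10) − 10^(63.9/10)) = 10·log₁₀(9568000) = 69.8 dB SPL.

69.8 dB SPL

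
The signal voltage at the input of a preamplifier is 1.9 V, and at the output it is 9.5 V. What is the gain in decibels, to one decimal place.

For a voltage ratio, dB = 20·log₁₀(V₂/V₁).
20·log₁₀(9.5/1.9) = 20·log₁₀(5.000) = 14.0 dB.

14.0 dB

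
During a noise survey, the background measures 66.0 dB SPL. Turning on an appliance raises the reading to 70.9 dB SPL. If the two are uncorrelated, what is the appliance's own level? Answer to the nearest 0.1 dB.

Subtract intensities: L_src = 10·log₁₀(10^(L_total/10) − 10^(L_bg/10)).
L_src = 10·log₁₀(10^(70.9/10) − 10^(66.0/10)) = 10·log₁₀(8322000) = 69.2 dB SPL.

69.2 dB SPL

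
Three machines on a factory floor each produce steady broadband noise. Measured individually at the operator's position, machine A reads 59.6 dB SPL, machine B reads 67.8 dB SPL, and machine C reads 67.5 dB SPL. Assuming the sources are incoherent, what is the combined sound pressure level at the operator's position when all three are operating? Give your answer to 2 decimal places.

Incoherent sources sum as intensities:
L_total = 10·log₁₀(10^(59.6/10) + 10^(67.8/10) + 10^(67.5/10)) = 10·log₁₀(12560000) = 70.99 dB SPL.

70.99 dB SPL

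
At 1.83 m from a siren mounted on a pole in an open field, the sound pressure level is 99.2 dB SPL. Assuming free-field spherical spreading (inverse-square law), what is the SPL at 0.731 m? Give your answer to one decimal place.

Free-field point source: level drops by 20·log₁₀ of the distance ratio.
ΔL = −20·log₁₀(0.731/1.83) = 7.97 dB, so L₂ = 99.2 + (7.97) = 107.2 dB SPL.

107.2 dB SPL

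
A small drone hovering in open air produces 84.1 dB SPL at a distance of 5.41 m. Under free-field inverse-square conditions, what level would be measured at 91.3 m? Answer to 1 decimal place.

Free-field point source: level drops by 20·log₁₀ of the distance ratio.
ΔL = −20·log₁₀(91.3/5.41) = -24.55 dB, so L₂ = 84.1 + (-24.55) = 59.6 dB SPL.

59.6 dB SPL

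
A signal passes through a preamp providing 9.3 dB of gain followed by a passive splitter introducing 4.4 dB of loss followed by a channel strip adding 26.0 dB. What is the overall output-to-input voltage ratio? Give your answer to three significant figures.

35.1

Net gain = 9.3 + (−4.4) + 26.0 = 30.9 dB.
Voltage ratio = 10^(30.9/20) = 35.1.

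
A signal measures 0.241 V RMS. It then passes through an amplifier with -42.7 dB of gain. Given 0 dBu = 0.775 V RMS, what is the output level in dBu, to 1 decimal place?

Input level: 20·log₁₀(0.241/0.775) = -10.15 dBu.
Output: -10.15 − 42.7 = -52.8 dBu.

-52.8 dBu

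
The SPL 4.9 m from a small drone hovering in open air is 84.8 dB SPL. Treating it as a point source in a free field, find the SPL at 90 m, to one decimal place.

Inverse-square spreading gives ΔL = −20·log₁₀(d₂/d₁).
ΔL = −20·log₁₀(90/4.9) = -25.28 dB, so L₂ = 84.8 + (-25.28) = 59.5 dB SPL.

59.5 dB SPL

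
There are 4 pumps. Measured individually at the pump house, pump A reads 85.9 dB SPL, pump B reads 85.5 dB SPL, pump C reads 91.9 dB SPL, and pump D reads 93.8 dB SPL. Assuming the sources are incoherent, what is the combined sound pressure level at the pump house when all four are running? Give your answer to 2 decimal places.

96.71 dB SPL

Add the sources as powers (linear), then convert back to dB:
L_total = 10·log₁₀(10^(85.9/10) + 10^(85.5/10) + 10^(91.9/10) + 10^(93.8/10)) = 10·log₁₀(4692000000) = 96.71 dB SPL.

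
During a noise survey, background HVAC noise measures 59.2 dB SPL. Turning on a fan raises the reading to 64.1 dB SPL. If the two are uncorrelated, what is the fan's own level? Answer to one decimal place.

62.4 dB SPL

Background correction is a power subtraction:
L_src = 10·log₁₀(10^(64.1/10) − 10^(59.2/10)) = 10·log₁₀(1739000) = 62.4 dB SPL.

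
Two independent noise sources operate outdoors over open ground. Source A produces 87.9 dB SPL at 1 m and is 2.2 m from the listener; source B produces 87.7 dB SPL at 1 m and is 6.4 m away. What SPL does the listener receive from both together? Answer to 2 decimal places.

81.52 dB SPL

At the listener: L_A = 87.9 − 20·log₁₀(2.2) = 81.052 dB; L_B = 87.7 − 20·log₁₀(6.4) = 71.576 dB.
Combined: 10·log₁₀(10^(81.052/10)+10^(71.576/10)) = 81.52 dB SPL.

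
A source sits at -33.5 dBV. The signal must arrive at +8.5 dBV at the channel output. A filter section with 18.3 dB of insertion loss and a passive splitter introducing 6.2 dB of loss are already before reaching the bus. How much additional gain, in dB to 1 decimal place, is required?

66.5 dB

The required make-up gain is the shortfall in the dB sum.
G = +8.5 − (-33.5) + 18.3 + 6.2 = 66.5 dB.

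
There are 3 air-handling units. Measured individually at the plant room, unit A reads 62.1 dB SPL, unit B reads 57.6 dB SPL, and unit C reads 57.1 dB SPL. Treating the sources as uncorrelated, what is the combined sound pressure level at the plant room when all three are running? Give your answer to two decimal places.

Add the sources as powers (linear), then convert back to dB:
L_total = 10·log₁₀(10^(62.1/10) + 10^(57.6/10) + 10^(57.1/10)) = 10·log₁₀(2710000) = 64.33 dB SPL.

64.33 dB SPL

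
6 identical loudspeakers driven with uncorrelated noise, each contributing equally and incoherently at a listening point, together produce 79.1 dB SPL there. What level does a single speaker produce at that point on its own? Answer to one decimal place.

6 equal incoherent sources add 10·log₁₀(6) = 7.78 dB over one source.
L_one = 79.1 − 7.78 = 71.3 dB SPL.

71.3 dB SPL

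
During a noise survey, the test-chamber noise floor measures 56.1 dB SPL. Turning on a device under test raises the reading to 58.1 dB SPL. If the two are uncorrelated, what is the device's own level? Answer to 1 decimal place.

53.8 dB SPL

Background correction is a power subtraction:
L_src = 10·log₁₀(10^(58.1/10) − 10^(56.1/10)) = 10·log₁₀(238300) = 53.8 dB SPL.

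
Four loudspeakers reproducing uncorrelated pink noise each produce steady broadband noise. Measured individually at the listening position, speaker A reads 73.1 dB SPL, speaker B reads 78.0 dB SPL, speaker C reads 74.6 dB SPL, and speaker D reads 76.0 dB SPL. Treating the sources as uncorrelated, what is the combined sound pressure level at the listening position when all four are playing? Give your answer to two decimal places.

81.82 dB SPL

Add the sources as powers (linear), then convert back to dB:
L_total = 10·log₁₀(10^(73.1/10) + 10^(78.0/10) + 10^(74.6/10) + 10^(76.0/10)) = 10·log₁₀(152200000) = 81.82 dB SPL.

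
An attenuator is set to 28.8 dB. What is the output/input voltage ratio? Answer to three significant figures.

0.0363

Voltage ratio = 10^(dB/20).
10^(-28.8/20) = 10^(-1.440) = 0.0363.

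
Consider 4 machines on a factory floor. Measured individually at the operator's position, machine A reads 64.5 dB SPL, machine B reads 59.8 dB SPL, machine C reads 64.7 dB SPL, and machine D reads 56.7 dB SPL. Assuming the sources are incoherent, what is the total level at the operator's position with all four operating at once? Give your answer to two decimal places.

68.57 dB SPL

Add the sources as powers (linear), then convert back to dB:
L_total = 10·log₁₀(10^(64.5/10) + 10^(59.8/10) + 10^(64.7/10) + 10^(56.7/10)) = 10·log₁₀(7192000) = 68.57 dB SPL.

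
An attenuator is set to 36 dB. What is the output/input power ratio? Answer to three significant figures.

Power ratio = 10^(dB/10).
10^(-36/10) = 10^(-3.600) = 0.000251.

0.000251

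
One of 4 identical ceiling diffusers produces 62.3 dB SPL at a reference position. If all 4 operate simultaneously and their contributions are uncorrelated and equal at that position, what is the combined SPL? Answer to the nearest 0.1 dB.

68.3 dB SPL

4 equal incoherent sources raise the level by 10·log₁₀(4) = 6.02 dB.
L_total = 62.3 + 6.02 = 68.3 dB SPL.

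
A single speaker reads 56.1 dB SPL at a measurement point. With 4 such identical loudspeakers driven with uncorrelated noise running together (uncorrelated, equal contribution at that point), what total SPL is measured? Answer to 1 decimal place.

62.1 dB SPL

4 equal incoherent sources raise the level by 10·log₁₀(4) = 6.02 dB.
L_total = 56.1 + 6.02 = 62.1 dB SPL.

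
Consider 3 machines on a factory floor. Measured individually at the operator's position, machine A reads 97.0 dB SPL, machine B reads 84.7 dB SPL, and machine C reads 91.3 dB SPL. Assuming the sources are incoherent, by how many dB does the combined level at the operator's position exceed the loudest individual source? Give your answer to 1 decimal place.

1.2 dB

Incoherent sources sum as intensities:
L_total = 10·log₁₀(10^(97.0/10) + 10^(84.7/10) + 10^(91.3/10)) = 98.23 dB SPL.
Excess over the loudest (97.0 dB): 98.23 − 97.0 = 1.2 dB.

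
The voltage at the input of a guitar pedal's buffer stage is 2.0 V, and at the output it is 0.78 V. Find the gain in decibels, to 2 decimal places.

-8.18 dB

Voltage is an amplitude quantity, so gain = 20·log₁₀(V_out/V_in).
20·log₁₀(0.78/2.0) = 20·log₁₀(0.3900) = -8.18 dB.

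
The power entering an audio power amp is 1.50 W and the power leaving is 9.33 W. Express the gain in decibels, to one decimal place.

7.9 dB

Power is a power quantity, so gain = 10·log₁₀(P_out/P_in).
10·log₁₀(9.33/1.50) = 10·log₁₀(6.220) = 7.9 dB.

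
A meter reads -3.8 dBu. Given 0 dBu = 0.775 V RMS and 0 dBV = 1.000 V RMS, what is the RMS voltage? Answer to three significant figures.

0.500 V

V = 0.775 V × 10^(-3.8/20).
= 0.775 × 0.6457 = 0.500 V.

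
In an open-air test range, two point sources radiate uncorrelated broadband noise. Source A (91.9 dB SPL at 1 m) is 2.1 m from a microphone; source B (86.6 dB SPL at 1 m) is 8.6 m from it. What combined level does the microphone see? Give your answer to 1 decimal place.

85.5 dB SPL

At the listener: L_A = 91.9 − 20·log₁₀(2.1) = 85.46 dB; L_B = 86.6 − 20·log₁₀(8.6) = 67.91 dB.
Combined: 10·log₁₀(10^(85.46/10)+10^(67.91/10)) = 85.5 dB SPL.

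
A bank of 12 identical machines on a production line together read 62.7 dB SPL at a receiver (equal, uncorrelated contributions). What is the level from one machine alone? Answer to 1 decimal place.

51.9 dB SPL

12 equal incoherent sources add 10·log₁₀(12) = 10.79 dB over one source.
L_one = 62.7 − 10.79 = 51.9 dB SPL.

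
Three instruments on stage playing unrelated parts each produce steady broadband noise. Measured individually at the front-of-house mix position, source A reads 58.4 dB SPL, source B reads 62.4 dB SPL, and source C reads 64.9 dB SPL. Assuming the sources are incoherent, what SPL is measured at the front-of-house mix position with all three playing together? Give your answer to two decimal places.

67.42 dB SPL

Uncorrelated sources add in intensity (power), not in dB.
L_total = 10·log₁₀(10^(58.4/10) + 10^(62.4/10) + 10^(64.9/10)) = 10·log₁₀(5520000) = 67.42 dB SPL.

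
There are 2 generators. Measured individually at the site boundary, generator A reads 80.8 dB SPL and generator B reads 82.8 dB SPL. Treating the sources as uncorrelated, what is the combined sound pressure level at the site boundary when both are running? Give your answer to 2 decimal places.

84.92 dB SPL

Incoherent sources sum as intensities:
L_total = 10·log₁₀(10^(80.8/10) + 10^(82.8/10)) = 10·log₁₀(310800000) = 84.92 dB SPL.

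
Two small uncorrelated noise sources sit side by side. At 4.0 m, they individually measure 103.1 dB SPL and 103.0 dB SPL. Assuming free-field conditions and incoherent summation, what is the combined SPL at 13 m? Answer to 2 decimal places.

95.82 dB SPL

Combined at 4.0 m: 10·log₁₀(10^(103.1/10)+10^(103.0/10)) = 106.061 dB SPL.
Then apply −20·log₁₀(13/4.0) = -10.238 dB → 95.82 dB SPL.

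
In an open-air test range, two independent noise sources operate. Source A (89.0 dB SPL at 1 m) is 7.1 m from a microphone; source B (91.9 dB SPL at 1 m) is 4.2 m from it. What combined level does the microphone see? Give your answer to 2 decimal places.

80.15 dB SPL

At the listener: L_A = 89.0 − 20·log₁₀(7.1) = 71.975 dB; L_B = 91.9 − 20·log₁₀(4.2) = 79.435 dB.
Combined: 10·log₁₀(10^(71.975/10)+10^(79.435/10)) = 80.15 dB SPL.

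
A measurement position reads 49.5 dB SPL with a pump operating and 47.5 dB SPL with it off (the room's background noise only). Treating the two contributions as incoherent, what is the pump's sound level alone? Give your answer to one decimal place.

45.2 dB SPL

Background correction is a power subtraction:
L_src = 10·log₁₀(10^(49.5/10) − 10^(47.5/10)) = 10·log₁₀(32890) = 45.2 dB SPL.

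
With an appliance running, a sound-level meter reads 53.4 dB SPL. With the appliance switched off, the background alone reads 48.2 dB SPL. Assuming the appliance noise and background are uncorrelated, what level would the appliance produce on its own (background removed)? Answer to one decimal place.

51.8 dB SPL

Remove the background by subtracting linear intensities:
L_src = 10·log₁₀(10^(53.4/10) − 10^(48.2/10)) = 10·log₁₀(152700) = 51.8 dB SPL.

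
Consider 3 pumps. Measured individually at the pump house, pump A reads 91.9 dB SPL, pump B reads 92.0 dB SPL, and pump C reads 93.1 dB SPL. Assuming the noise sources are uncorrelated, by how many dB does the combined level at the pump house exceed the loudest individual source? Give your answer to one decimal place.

4.0 dB

Incoherent sources sum as intensities:
L_total = 10·log₁₀(10^(91.9/10) + 10^(92.0/10) + 10^(93.1/10)) = 97.14 dB SPL.
Excess over the loudest (93.1 dB): 97.14 − 93.1 = 4.0 dB.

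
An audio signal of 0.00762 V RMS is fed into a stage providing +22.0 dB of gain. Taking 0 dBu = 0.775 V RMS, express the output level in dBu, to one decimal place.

Input level: 20·log₁₀(0.00762/0.775) = -40.15 dBu.
Output: -40.15 + 22.0 = -18.1 dBu.

-18.1 dBu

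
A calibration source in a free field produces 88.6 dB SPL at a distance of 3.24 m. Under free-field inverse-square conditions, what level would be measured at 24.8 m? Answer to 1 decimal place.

70.9 dB SPL

Inverse-square spreading gives ΔL = −20·log₁₀(d₂/d₁).
ΔL = −20·log₁₀(24.8/3.24) = -17.68 dB, so L₂ = 88.6 + (-17.68) = 70.9 dB SPL.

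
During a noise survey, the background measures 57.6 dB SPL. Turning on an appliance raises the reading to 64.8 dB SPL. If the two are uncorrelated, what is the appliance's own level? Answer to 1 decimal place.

Subtract intensities: L_src = 10·log₁₀(10^(L_total/10) − 10^(L_bg/10)).
L_src = 10·log₁₀(10^(64.8/10) − 10^(57.6/10)) = 10·log₁₀(2445000) = 63.9 dB SPL.

63.9 dB SPL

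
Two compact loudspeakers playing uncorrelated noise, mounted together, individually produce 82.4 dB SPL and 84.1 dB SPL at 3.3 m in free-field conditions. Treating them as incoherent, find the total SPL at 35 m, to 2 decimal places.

65.83 dB SPL

Combined at 3.3 m: 10·log₁₀(10^(82.4/10)+10^(84.1/10)) = 86.343 dB SPL.
Then apply −20·log₁₀(35/3.3) = -20.511 dB → 65.83 dB SPL.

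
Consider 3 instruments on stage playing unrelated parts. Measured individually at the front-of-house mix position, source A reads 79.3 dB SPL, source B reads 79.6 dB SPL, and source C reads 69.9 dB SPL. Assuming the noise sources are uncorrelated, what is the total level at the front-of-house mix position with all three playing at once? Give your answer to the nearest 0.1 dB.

82.7 dB SPL

Add the sources as powers (linear), then convert back to dB:
L_total = 10·log₁₀(10^(79.3/10) + 10^(79.6/10) + 10^(69.9/10)) = 10·log₁₀(186100000) = 82.7 dB SPL.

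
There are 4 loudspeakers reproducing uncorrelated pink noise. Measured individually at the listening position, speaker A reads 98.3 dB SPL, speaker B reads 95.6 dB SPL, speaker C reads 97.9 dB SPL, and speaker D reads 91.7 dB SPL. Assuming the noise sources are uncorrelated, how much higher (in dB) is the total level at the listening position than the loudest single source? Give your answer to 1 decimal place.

4.3 dB

Uncorrelated sources add in intensity (power), not in dB.
L_total = 10·log₁₀(10^(98.3/10) + 10^(95.6/10) + 10^(97.9/10) + 10^(91.7/10)) = 102.56 dB SPL.
Excess over the loudest (98.3 dB): 102.56 − 98.3 = 4.3 dB.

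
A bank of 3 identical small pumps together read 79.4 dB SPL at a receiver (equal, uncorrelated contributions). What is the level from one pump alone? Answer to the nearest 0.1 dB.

3 equal incoherent sources add 10·log₁₀(3) = 4.77 dB over one source.
L_one = 79.4 − 4.77 = 74.6 dB SPL.

74.6 dB SPL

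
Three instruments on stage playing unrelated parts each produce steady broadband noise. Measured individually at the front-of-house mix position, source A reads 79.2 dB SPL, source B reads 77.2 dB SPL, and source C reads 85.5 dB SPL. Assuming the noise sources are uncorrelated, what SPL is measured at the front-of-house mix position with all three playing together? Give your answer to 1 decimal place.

86.9 dB SPL

Incoherent sources sum as intensities:
L_total = 10·log₁₀(10^(79.2/10) + 10^(77.2/10) + 10^(85.5/10)) = 10·log₁₀(490500000) = 86.9 dB SPL.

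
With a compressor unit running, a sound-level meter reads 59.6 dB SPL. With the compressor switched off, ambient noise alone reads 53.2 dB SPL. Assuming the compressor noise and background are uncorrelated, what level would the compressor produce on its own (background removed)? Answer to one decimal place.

Subtract intensities: L_src = 10·log₁₀(10^(L_total/10) − 10^(L_bg/10)).
L_src = 10·log₁₀(10^(59.6/10) − 10^(53.2/10)) = 10·log₁₀(703100) = 58.5 dB SPL.

58.5 dB SPL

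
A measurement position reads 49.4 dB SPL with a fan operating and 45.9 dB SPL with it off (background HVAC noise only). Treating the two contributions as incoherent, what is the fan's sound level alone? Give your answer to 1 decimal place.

Remove the background by subtracting linear intensities:
L_src = 10·log₁₀(10^(49.4/10) − 10^(45.9/10)) = 10·log₁₀(48190) = 46.8 dB SPL.

46.8 dB SPL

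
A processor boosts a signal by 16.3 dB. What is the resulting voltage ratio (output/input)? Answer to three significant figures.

Voltage ratio = 10^(dB/20).
10^(16.3/20) = 10^(0.8150) = 6.53.

6.53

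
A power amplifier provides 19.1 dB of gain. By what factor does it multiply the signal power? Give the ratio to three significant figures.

81.3

Power ratio = 10^(dB/10).
10^(19.1/10) = 10^(1.910) = 81.3.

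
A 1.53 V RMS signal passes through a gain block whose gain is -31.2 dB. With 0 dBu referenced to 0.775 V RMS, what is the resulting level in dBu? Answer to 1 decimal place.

Input level: 20·log₁₀(1.53/0.775) = 5.91 dBu.
Output: 5.91 − 31.2 = -25.3 dBu.

-25.3 dBu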